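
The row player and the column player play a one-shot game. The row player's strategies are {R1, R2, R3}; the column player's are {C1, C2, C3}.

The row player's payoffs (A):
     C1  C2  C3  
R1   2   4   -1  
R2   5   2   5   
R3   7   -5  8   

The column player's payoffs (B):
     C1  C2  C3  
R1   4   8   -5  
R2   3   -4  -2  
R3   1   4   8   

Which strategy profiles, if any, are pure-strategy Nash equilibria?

Check mutual best responses: a cell is a NE iff neither player can gain by unilaterally deviating.
The row player's best responses — vs C1: R3 (payoff 7); vs C2: R1 (payoff 4); vs C3: R3 (payoff 8).
The column player's best responses — vs R1: C2 (payoff 8); vs R2: C1 (payoff 3); vs R3: C3 (payoff 8).
Mutual best responses occur at (R1, C2) and (R3, C3); at each, neither player gains by switching.

(R1, C2) and (R3, C3)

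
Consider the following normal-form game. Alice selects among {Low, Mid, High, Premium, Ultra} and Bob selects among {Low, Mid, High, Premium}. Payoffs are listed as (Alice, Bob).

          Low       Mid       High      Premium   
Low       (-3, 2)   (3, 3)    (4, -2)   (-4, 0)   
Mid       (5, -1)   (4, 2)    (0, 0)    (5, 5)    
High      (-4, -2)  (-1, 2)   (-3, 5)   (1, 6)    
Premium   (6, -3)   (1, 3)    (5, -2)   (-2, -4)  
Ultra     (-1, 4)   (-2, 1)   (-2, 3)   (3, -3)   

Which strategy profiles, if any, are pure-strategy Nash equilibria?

(Mid, Premium)

A profile is a Nash equilibrium when each player is best-responding to the other.
Alice's best responses — vs Low: Premium (payoff 6); vs Mid: Mid (payoff 4); vs High: Premium (payoff 5); vs Premium: Mid (payoff 5).
Bob's best responses — vs Low: Mid (payoff 3); vs Mid: Premium (payoff 5); vs High: Premium (payoff 6); vs Premium: Mid (payoff 3); vs Ultra: Low (payoff 4).
The only mutual best response is (Mid, Premium); neither player gains by switching there.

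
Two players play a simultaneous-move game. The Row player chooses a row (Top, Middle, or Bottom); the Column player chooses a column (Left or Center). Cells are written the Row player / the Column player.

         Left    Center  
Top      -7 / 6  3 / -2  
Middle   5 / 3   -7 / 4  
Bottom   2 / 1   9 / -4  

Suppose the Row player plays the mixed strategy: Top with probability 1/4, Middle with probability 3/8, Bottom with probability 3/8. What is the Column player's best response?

Left

The Column player's best reply maximizes expected payoff against the mix.
Left: (1/4)·6 + (3/8)·3 + (3/8)·1 = 3
Center: (1/4)·(-2) + (3/8)·4 + (3/8)·(-4) = -1/2
Highest expected payoff is 3, from Left.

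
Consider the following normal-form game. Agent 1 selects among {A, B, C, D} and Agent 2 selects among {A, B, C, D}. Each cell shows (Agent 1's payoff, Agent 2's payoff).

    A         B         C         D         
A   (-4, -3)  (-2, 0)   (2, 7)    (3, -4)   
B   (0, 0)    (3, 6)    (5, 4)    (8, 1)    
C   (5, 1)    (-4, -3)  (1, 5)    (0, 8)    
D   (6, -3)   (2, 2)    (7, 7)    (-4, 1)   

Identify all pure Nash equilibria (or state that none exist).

(B, B) and (D, C)

Find each player's best response to every opponent strategy; NE are the intersections.
Agent 1's best responses — vs A: D (payoff 6); vs B: B (payoff 3); vs C: D (payoff 7); vs D: B (payoff 8).
Agent 2's best responses — vs A: C (payoff 7); vs B: B (payoff 6); vs C: D (payoff 8); vs D: C (payoff 7).
Mutual best responses occur at (B, B) and (D, C); at each, neither player gains by switching.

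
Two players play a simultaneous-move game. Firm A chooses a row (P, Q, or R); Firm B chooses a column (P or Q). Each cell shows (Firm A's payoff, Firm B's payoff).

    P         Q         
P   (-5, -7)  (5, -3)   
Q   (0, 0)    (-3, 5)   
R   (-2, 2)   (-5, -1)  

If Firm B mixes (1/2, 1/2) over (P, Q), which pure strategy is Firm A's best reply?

P

Firm A's best reply maximizes expected payoff against the mix.
P: (1/2)·(-5) + (1/2)·5 = 0
Q: (1/2)·0 + (1/2)·(-3) = -3/2
R: (1/2)·(-2) + (1/2)·(-5) = -7/2
Highest expected payoff is 0, from P.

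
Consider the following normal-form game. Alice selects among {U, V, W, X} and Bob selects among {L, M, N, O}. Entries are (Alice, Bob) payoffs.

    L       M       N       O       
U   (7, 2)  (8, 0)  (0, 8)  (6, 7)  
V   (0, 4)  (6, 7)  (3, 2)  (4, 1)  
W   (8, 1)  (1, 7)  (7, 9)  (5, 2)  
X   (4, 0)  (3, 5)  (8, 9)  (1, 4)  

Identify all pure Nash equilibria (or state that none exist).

Find each player's best response to every opponent strategy; NE are the intersections.
Alice's best responses — vs L: W (payoff 8); vs M: U (payoff 8); vs N: X (payoff 8); vs O: U (payoff 6).
Bob's best responses — vs U: N (payoff 8); vs V: M (payoff 7); vs W: N (payoff 9); vs X: N (payoff 9).
The only mutual best response is (X, N); neither player gains by switching there.

(X, N)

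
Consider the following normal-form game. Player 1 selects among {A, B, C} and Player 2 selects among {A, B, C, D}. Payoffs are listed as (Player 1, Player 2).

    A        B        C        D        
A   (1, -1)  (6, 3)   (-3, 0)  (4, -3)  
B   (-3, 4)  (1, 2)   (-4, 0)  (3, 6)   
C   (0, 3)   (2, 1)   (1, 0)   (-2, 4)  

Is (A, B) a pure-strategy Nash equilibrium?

Yes

Holding Player 2 at B: Player 1 gets 6 from A, versus 1 from B, 2 from C. No profitable deviation for Player 1.
Holding Player 1 at A: Player 2 gets 3 from B, versus -1 from A, 0 from C, -3 from D. No profitable deviation for Player 2 either.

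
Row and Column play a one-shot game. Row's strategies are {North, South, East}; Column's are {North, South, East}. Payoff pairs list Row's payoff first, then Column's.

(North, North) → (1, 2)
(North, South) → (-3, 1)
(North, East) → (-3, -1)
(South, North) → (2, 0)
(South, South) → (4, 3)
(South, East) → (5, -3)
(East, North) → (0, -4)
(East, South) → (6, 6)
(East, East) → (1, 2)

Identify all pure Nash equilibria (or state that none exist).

(East, South)

Find each player's best response to every opponent strategy; NE are the intersections.
Row's best responses — vs North: South (payoff 2); vs South: East (payoff 6); vs East: South (payoff 5).
Column's best responses — vs North: North (payoff 2); vs South: South (payoff 3); vs East: South (payoff 6).
The only mutual best response is (East, South); neither player gains by switching there.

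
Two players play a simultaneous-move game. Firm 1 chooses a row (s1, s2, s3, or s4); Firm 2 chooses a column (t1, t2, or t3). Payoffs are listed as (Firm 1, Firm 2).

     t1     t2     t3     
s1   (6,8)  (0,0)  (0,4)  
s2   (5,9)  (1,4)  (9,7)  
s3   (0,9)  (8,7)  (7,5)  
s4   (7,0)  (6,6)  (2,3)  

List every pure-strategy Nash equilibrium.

No pure-strategy Nash equilibrium

Find each player's best response to every opponent strategy; NE are the intersections.
Firm 1's best responses — vs t1: s4 (payoff 7); vs t2: s3 (payoff 8); vs t3: s2 (payoff 9).
Firm 2's best responses — vs s1: t1 (payoff 8); vs s2: t1 (payoff 9); vs s3: t1 (payoff 9); vs s4: t2 (payoff 6).
No cell has both players best-responding. For instance, Firm 1's best reply to t1 is s4, but against s4 Firm 2 prefers t2 over t1.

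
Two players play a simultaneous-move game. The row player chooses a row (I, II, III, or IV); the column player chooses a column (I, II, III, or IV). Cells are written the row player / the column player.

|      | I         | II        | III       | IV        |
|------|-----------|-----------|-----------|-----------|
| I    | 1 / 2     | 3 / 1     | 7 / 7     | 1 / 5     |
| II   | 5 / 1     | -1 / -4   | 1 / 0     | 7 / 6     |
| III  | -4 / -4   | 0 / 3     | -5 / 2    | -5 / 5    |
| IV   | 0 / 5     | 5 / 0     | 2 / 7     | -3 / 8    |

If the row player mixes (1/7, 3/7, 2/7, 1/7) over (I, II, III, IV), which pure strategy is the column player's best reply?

The column player's best reply maximizes expected payoff against the mix.
I: (1/7)·2 + (3/7)·1 + (2/7)·(-4) + (1/7)·5 = 2/7
II: (1/7)·1 + (3/7)·(-4) + (2/7)·3 + (1/7)·0 = -5/7
III: (1/7)·7 + (3/7)·0 + (2/7)·2 + (1/7)·7 = 18/7
IV: (1/7)·5 + (3/7)·6 + (2/7)·5 + (1/7)·8 = 41/7
Highest expected payoff is 41/7, from IV.

IV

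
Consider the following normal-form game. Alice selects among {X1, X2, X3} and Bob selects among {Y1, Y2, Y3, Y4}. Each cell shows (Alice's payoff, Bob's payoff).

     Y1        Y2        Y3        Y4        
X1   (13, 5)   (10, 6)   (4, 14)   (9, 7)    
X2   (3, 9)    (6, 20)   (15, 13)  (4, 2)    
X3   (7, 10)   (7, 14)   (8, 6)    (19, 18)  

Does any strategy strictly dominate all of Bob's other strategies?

No strictly dominant strategy

A strategy is strictly dominant if it gives Bob a strictly higher payoff than every other strategy, against every choice by the opponent.
Y1 is not dominant: against X1, Y2 gives 6 > 5.
Y2 is not dominant: against X1, Y3 gives 14 > 6.
Y3 is not dominant: against X2, Y2 gives 20 > 13.
Y4 is not dominant: against X1, Y3 gives 14 > 7.
No single strategy is best against every opponent action.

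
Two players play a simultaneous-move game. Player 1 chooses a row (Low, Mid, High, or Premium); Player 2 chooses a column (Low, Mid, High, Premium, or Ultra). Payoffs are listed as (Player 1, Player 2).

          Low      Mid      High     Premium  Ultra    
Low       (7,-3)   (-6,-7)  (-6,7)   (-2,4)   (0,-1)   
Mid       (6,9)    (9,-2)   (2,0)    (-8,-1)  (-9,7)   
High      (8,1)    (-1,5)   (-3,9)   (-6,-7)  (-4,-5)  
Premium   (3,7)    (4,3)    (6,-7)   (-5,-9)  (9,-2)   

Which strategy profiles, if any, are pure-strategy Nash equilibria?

No pure-strategy Nash equilibrium

Find each player's best response to every opponent strategy; NE are the intersections.
Player 1's best responses — vs Low: High (payoff 8); vs Mid: Mid (payoff 9); vs High: Premium (payoff 6); vs Premium: Low (payoff -2); vs Ultra: Premium (payoff 9).
Player 2's best responses — vs Low: High (payoff 7); vs Mid: Low (payoff 9); vs High: High (payoff 9); vs Premium: Low (payoff 7).
No cell has both players best-responding. For instance, Player 1's best reply to Premium is Low, but against Low Player 2 prefers High over Premium.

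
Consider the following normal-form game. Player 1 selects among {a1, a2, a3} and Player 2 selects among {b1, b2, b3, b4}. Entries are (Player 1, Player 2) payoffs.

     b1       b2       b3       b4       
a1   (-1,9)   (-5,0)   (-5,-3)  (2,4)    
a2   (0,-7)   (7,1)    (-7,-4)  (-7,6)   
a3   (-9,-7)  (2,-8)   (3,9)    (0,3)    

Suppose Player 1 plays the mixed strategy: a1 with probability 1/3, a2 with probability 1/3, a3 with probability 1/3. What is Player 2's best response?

b4

Player 2's best reply maximizes expected payoff against the mix.
b1: (1/3)·9 + (1/3)·(-7) + (1/3)·(-7) = -5/3
b2: (1/3)·0 + (1/3)·1 + (1/3)·(-8) = -7/3
b3: (1/3)·(-3) + (1/3)·(-4) + (1/3)·9 = 2/3
b4: (1/3)·4 + (1/3)·6 + (1/3)·3 = 13/3
Highest expected payoff is 13/3, from b4.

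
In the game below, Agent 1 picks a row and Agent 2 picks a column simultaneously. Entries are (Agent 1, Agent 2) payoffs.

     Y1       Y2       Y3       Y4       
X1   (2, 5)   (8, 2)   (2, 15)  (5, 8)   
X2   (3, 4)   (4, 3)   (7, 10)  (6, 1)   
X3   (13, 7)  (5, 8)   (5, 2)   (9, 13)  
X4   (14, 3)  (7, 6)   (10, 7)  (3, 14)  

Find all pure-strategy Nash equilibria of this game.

Check mutual best responses: a cell is a NE iff neither player can gain by unilaterally deviating.
Agent 1's best responses — vs Y1: X4 (payoff 14); vs Y2: X1 (payoff 8); vs Y3: X4 (payoff 10); vs Y4: X3 (payoff 9).
Agent 2's best responses — vs X1: Y3 (payoff 15); vs X2: Y3 (payoff 10); vs X3: Y4 (payoff 13); vs X4: Y4 (payoff 14).
The only mutual best response is (X3, Y4); neither player gains by switching there.

(X3, Y4)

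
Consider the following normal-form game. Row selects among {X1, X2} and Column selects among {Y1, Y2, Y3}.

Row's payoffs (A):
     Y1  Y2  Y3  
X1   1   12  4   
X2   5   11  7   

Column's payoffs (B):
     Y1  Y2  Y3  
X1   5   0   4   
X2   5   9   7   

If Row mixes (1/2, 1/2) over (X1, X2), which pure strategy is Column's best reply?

Y3

Compute Column's expected payoff from each pure strategy against the given mix.
Y1: (1/2)·5 + (1/2)·5 = 5
Y2: (1/2)·0 + (1/2)·9 = 9/2
Y3: (1/2)·4 + (1/2)·7 = 11/2
Highest expected payoff is 11/2, from Y3.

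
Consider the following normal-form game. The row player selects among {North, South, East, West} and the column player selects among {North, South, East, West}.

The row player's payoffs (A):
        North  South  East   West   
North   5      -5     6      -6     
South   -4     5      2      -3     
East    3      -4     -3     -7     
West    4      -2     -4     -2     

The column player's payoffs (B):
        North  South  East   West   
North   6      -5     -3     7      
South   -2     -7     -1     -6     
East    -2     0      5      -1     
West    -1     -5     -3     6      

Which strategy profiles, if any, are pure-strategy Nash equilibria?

A profile is a Nash equilibrium when each player is best-responding to the other.
The row player's best responses — vs North: North (payoff 5); vs South: South (payoff 5); vs East: North (payoff 6); vs West: West (payoff -2).
The column player's best responses — vs North: West (payoff 7); vs South: East (payoff -1); vs East: East (payoff 5); vs West: West (payoff 6).
The only mutual best response is (West, West); neither player gains by switching there.

(West, West)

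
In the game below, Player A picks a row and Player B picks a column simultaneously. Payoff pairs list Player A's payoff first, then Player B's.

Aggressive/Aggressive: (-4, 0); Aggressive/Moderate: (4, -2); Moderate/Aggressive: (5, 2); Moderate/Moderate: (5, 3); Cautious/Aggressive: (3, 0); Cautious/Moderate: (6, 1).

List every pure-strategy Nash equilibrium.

Check mutual best responses: a cell is a NE iff neither player can gain by unilaterally deviating.
Player A's best responses — vs Aggressive: Moderate (payoff 5); vs Moderate: Cautious (payoff 6).
Player B's best responses — vs Aggressive: Aggressive (payoff 0); vs Moderate: Moderate (payoff 3); vs Cautious: Moderate (payoff 1).
The only mutual best response is (Cautious, Moderate); neither player gains by switching there.

(Cautious, Moderate)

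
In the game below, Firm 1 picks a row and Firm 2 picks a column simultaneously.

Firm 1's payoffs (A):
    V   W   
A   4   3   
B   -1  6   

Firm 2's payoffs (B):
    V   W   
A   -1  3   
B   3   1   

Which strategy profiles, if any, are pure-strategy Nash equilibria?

There is no pure-strategy Nash equilibrium

Check mutual best responses: a cell is a NE iff neither player can gain by unilaterally deviating.
Firm 1's best responses — vs V: A (payoff 4); vs W: B (payoff 6).
Firm 2's best responses — vs A: W (payoff 3); vs B: V (payoff 3).
No cell has both players best-responding. For instance, Firm 1's best reply to V is A, but against A Firm 2 prefers W over V.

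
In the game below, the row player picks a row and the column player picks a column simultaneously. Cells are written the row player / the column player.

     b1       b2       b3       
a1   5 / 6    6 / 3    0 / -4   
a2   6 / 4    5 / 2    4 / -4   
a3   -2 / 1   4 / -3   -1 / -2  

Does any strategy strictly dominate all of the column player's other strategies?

Check whether one of the column player's strategies beats all alternatives regardless of what the opponent does.
b1 strictly dominates: vs a1: 6 > each of {3, -4}; vs a2: 4 > each of {2, -4}; vs a3: 1 > each of {-3, -2}.

b1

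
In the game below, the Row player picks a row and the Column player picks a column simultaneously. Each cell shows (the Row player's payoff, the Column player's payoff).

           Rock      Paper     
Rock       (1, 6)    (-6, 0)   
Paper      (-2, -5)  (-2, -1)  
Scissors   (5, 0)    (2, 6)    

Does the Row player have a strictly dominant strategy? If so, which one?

Check whether one of the Row player's strategies beats all alternatives regardless of what the opponent does.
Scissors strictly dominates: vs Rock: 5 > each of {1, -2}; vs Paper: 2 > each of {-6, -2}.

Scissors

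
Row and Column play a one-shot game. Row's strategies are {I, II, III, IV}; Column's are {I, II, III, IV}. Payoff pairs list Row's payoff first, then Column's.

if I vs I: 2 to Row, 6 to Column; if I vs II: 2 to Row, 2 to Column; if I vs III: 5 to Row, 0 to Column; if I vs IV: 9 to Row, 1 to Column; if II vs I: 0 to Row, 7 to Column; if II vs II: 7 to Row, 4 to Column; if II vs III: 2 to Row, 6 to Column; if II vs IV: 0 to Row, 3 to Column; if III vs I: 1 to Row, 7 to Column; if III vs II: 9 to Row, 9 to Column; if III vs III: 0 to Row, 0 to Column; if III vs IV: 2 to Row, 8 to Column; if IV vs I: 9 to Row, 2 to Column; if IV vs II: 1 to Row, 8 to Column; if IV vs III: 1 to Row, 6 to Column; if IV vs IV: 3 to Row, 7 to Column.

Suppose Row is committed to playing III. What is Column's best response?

II

With Row fixed at III, Column's payoffs are: I → 7, II → 9, III → 0, IV → 8.
The maximum is 9, achieved by II.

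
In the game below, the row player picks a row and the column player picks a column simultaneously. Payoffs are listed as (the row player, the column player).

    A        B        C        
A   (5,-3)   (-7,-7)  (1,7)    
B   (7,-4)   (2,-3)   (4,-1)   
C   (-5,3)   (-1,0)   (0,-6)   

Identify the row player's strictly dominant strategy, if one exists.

B

A strategy is strictly dominant if it gives the row player a strictly higher payoff than every other strategy, against every choice by the opponent.
B strictly dominates: vs A: 7 > each of {5, -5}; vs B: 2 > each of {-7, -1}; vs C: 4 > each of {1, 0}.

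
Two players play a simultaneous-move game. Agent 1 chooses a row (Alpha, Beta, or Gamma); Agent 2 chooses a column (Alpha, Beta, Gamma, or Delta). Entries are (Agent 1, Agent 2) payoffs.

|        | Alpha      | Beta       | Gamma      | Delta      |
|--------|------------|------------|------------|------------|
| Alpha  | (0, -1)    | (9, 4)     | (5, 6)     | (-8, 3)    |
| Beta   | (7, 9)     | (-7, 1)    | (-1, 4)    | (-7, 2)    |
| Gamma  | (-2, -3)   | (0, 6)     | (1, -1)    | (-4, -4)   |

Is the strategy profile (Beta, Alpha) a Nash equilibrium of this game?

Holding Agent 2 at Alpha: Agent 1 gets 7 from Beta, versus 0 from Alpha, -2 from Gamma. No profitable deviation for Agent 1.
Holding Agent 1 at Beta: Agent 2 gets 9 from Alpha, versus 1 from Beta, 4 from Gamma, 2 from Delta. No profitable deviation for Agent 2 either.

Yes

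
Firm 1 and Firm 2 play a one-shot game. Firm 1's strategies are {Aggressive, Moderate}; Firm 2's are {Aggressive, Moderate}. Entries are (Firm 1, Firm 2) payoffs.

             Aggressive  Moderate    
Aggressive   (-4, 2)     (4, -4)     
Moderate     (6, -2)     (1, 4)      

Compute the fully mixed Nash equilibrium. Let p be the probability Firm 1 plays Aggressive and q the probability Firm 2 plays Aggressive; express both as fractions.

p = 1/2, q = 3/13

In a mixed NE each player is indifferent between their pure strategies, so the opponent's mix sets the indifference.
Firm 2 indifferent between Aggressive and Moderate: p·2 + (1−p)·(-2) = p·(-4) + (1−p)·4 ⟹ (-2) + 4p = 4 + (-8)p ⟹ p = 1/2.
Firm 1 indifferent between Aggressive and Moderate: q·(-4) + (1−q)·4 = q·6 + (1−q)·1 ⟹ 4 + (-8)q = 1 + 5q ⟹ q = 3/13.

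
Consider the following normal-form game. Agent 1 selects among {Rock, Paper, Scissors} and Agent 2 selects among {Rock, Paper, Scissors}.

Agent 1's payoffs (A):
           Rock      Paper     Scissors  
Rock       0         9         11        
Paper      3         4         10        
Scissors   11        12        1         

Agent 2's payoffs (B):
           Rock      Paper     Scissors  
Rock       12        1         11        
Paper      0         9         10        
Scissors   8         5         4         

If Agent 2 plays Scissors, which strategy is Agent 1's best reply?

With Agent 2 fixed at Scissors, Agent 1's payoffs are: Rock → 11, Paper → 10, Scissors → 1.
The maximum is 11, achieved by Rock.

Rock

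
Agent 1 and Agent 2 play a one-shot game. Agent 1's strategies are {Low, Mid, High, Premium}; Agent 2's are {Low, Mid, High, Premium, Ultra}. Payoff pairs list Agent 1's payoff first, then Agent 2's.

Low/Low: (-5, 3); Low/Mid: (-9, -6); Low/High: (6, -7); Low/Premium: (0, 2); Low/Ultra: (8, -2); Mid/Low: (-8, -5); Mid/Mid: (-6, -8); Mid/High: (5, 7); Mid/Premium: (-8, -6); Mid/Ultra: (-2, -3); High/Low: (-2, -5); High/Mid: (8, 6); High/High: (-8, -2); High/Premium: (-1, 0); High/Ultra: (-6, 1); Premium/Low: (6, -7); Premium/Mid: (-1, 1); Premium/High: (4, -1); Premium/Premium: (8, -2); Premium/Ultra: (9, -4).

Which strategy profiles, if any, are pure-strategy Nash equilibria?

(High, Mid)

Check mutual best responses: a cell is a NE iff neither player can gain by unilaterally deviating.
Agent 1's best responses — vs Low: Premium (payoff 6); vs Mid: High (payoff 8); vs High: Low (payoff 6); vs Premium: Premium (payoff 8); vs Ultra: Premium (payoff 9).
Agent 2's best responses — vs Low: Low (payoff 3); vs Mid: High (payoff 7); vs High: Mid (payoff 6); vs Premium: Mid (payoff 1).
The only mutual best response is (High, Mid); neither player gains by switching there.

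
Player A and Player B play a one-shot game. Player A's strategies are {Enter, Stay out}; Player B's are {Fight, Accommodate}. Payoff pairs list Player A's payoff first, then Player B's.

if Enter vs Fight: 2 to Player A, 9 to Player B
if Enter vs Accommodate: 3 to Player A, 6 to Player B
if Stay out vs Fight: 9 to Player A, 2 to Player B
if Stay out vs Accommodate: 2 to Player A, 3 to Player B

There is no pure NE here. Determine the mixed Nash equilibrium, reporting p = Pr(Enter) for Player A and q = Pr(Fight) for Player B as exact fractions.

In a mixed NE each player is indifferent between their pure strategies, so the opponent's mix sets the indifference.
Player B indifferent between Fight and Accommodate: p·9 + (1−p)·2 = p·6 + (1−p)·3 ⟹ 2 + 7p = 3 + 3p ⟹ p = 1/4.
Player A indifferent between Enter and Stay out: q·2 + (1−q)·3 = q·9 + (1−q)·2 ⟹ 3 + (-1)q = 2 + 7q ⟹ q = 1/8.

p = 1/4, q = 1/8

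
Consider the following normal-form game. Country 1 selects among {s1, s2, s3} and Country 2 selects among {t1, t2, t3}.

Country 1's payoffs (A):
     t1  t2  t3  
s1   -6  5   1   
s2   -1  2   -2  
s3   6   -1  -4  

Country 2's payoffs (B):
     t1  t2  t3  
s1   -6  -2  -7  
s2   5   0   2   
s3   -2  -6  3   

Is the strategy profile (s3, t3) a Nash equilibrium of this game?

No

Holding Country 2 at t3: Country 1 gets -4 from s3 but could get 1 by switching to s1. Country 1 has a profitable deviation.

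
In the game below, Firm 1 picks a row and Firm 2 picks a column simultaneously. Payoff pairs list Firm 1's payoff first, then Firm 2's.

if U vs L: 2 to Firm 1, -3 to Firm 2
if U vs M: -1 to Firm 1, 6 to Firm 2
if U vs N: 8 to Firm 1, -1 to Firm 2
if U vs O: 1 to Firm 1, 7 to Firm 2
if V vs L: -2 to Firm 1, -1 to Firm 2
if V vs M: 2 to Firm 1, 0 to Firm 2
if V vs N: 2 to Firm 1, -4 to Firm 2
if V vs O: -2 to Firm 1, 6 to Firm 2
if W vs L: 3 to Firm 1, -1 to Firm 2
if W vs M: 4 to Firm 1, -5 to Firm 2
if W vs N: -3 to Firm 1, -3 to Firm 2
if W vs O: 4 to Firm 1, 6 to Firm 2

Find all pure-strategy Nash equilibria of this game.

Check mutual best responses: a cell is a NE iff neither player can gain by unilaterally deviating.
Firm 1's best responses — vs L: W (payoff 3); vs M: W (payoff 4); vs N: U (payoff 8); vs O: W (payoff 4).
Firm 2's best responses — vs U: O (payoff 7); vs V: O (payoff 6); vs W: O (payoff 6).
The only mutual best response is (W, O); neither player gains by switching there.

(W, O)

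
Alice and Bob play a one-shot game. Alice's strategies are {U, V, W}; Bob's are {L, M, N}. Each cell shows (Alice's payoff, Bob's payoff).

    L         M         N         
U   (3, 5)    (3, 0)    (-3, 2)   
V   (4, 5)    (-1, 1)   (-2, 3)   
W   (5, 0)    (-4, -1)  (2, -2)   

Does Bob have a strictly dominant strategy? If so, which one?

A strategy is strictly dominant if it gives Bob a strictly higher payoff than every other strategy, against every choice by the opponent.
L strictly dominates: vs U: 5 > each of {0, 2}; vs V: 5 > each of {1, 3}; vs W: 0 > each of {-1, -2}.

L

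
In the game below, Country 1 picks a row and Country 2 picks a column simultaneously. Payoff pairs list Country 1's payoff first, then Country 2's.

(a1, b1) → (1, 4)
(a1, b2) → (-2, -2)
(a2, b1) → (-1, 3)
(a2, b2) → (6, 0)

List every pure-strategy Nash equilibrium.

(a1, b1)

Find each player's best response to every opponent strategy; NE are the intersections.
Country 1's best responses — vs b1: a1 (payoff 1); vs b2: a2 (payoff 6).
Country 2's best responses — vs a1: b1 (payoff 4); vs a2: b1 (payoff 3).
The only mutual best response is (a1, b1); neither player gains by switching there.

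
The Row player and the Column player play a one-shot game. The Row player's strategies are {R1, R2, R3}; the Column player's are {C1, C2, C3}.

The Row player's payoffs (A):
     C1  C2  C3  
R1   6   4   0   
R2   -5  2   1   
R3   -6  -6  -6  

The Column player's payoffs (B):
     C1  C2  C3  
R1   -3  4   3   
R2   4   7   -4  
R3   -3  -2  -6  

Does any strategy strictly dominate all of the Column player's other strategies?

A strategy is strictly dominant if it gives the Column player a strictly higher payoff than every other strategy, against every choice by the opponent.
C2 strictly dominates: vs R1: 4 > each of {-3, 3}; vs R2: 7 > each of {4, -4}; vs R3: -2 > each of {-3, -6}.

C2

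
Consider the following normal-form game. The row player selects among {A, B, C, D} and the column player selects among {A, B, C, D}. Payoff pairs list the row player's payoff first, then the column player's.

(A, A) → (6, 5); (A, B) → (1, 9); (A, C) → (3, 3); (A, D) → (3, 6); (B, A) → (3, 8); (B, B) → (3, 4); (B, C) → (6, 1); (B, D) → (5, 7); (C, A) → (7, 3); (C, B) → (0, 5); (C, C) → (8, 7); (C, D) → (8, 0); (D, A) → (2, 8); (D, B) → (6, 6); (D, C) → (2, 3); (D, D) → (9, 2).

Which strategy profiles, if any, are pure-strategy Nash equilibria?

(C, C)

Check mutual best responses: a cell is a NE iff neither player can gain by unilaterally deviating.
The row player's best responses — vs A: C (payoff 7); vs B: D (payoff 6); vs C: C (payoff 8); vs D: D (payoff 9).
The column player's best responses — vs A: B (payoff 9); vs B: A (payoff 8); vs C: C (payoff 7); vs D: A (payoff 8).
The only mutual best response is (C, C); neither player gains by switching there.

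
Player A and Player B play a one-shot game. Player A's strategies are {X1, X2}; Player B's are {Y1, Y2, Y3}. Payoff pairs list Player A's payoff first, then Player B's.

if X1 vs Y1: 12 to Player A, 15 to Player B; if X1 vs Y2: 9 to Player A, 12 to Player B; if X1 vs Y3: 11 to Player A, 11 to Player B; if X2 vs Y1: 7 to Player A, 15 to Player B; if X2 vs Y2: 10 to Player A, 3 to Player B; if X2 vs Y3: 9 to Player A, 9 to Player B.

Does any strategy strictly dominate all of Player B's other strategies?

Y1

Check whether one of Player B's strategies beats all alternatives regardless of what the opponent does.
Y1 strictly dominates: vs X1: 15 > each of {12, 11}; vs X2: 15 > each of {3, 9}.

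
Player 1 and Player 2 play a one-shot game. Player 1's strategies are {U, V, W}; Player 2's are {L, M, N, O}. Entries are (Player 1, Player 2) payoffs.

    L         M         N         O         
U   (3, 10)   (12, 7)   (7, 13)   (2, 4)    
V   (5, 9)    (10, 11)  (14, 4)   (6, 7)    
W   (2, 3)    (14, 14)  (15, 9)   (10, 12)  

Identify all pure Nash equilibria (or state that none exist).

Check mutual best responses: a cell is a NE iff neither player can gain by unilaterally deviating.
Player 1's best responses — vs L: V (payoff 5); vs M: W (payoff 14); vs N: W (payoff 15); vs O: W (payoff 10).
Player 2's best responses — vs U: N (payoff 13); vs V: M (payoff 11); vs W: M (payoff 14).
The only mutual best response is (W, M); neither player gains by switching there.

(W, M)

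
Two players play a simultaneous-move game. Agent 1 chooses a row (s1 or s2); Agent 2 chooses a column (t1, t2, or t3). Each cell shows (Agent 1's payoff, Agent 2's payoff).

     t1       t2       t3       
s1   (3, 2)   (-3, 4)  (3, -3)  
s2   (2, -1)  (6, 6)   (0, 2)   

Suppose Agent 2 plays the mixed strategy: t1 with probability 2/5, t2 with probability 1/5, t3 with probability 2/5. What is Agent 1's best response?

Compute Agent 1's expected payoff from each pure strategy against the given mix.
s1: (2/5)·3 + (1/5)·(-3) + (2/5)·3 = 9/5
s2: (2/5)·2 + (1/5)·6 + (2/5)·0 = 2
Highest expected payoff is 2, from s2.

s2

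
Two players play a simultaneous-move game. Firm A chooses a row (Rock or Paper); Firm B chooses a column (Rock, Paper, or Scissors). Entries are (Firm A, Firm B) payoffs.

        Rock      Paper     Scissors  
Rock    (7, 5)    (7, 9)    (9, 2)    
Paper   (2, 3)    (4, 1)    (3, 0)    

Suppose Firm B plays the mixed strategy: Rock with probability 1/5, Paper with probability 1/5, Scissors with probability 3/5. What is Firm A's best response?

Rock

Firm A's best reply maximizes expected payoff against the mix.
Rock: (1/5)·7 + (1/5)·7 + (3/5)·9 = 41/5
Paper: (1/5)·2 + (1/5)·4 + (3/5)·3 = 3
Highest expected payoff is 41/5, from Rock.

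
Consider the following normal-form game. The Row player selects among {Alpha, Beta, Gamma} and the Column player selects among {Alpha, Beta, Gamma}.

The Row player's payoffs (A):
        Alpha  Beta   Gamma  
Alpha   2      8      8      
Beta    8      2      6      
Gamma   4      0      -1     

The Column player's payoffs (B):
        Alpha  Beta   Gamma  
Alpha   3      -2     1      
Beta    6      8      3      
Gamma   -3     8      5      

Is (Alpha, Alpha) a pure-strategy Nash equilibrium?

Holding the Column player at Alpha: the Row player gets 2 from Alpha but could get 8 by switching to Beta. The Row player has a profitable deviation.

No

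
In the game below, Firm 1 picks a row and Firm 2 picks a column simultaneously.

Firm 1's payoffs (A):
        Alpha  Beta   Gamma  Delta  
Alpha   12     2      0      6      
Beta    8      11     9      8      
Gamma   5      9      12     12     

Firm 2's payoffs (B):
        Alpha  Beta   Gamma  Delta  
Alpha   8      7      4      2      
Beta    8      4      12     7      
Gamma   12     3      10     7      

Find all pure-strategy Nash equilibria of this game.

Find each player's best response to every opponent strategy; NE are the intersections.
Firm 1's best responses — vs Alpha: Alpha (payoff 12); vs Beta: Beta (payoff 11); vs Gamma: Gamma (payoff 12); vs Delta: Gamma (payoff 12).
Firm 2's best responses — vs Alpha: Alpha (payoff 8); vs Beta: Gamma (payoff 12); vs Gamma: Alpha (payoff 12).
The only mutual best response is (Alpha, Alpha); neither player gains by switching there.

(Alpha, Alpha)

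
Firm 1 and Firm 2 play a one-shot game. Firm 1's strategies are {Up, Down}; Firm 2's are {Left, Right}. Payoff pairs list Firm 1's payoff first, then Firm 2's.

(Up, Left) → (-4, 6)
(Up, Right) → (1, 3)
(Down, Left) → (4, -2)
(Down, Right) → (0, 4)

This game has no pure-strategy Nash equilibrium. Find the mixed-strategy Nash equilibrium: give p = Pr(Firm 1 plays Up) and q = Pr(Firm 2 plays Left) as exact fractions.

p = 2/3, q = 1/9

Each player's mixing probability is pinned down by making the *other* player indifferent.
Firm 2 indifferent between Left and Right: p·6 + (1−p)·(-2) = p·3 + (1−p)·4 ⟹ (-2) + 8p = 4 + (-1)p ⟹ p = 2/3.
Firm 1 indifferent between Up and Down: q·(-4) + (1−q)·1 = q·4 + (1−q)·0 ⟹ 1 + (-5)q = 0 + 4q ⟹ q = 1/9.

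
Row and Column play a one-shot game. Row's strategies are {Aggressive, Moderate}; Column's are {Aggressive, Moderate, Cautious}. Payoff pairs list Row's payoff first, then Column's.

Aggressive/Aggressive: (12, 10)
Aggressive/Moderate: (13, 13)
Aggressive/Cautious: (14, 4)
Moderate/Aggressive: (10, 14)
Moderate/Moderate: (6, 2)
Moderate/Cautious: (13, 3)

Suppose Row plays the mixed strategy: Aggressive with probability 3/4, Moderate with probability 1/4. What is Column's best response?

Aggressive

Column's best reply maximizes expected payoff against the mix.
Aggressive: (3/4)·10 + (1/4)·14 = 11
Moderate: (3/4)·13 + (1/4)·2 = 41/4
Cautious: (3/4)·4 + (1/4)·3 = 15/4
Highest expected payoff is 11, from Aggressive.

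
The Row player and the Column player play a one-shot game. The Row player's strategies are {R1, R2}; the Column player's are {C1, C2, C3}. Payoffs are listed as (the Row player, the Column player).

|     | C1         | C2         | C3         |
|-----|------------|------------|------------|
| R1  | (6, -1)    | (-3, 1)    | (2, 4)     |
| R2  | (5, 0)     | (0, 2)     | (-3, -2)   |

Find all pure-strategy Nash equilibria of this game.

Check mutual best responses: a cell is a NE iff neither player can gain by unilaterally deviating.
The Row player's best responses — vs C1: R1 (payoff 6); vs C2: R2 (payoff 0); vs C3: R1 (payoff 2).
The Column player's best responses — vs R1: C3 (payoff 4); vs R2: C2 (payoff 2).
Mutual best responses occur at (R1, C3) and (R2, C2); at each, neither player gains by switching.

(R1, C3) and (R2, C2)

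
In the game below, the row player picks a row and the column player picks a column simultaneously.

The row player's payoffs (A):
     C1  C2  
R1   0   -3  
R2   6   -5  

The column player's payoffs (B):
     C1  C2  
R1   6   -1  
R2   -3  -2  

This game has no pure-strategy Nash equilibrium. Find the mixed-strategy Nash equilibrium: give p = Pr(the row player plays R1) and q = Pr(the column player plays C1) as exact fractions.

In a mixed NE each player is indifferent between their pure strategies, so the opponent's mix sets the indifference.
The column player indifferent between C1 and C2: p·6 + (1−p)·(-3) = p·(-1) + (1−p)·(-2) ⟹ (-3) + 9p = (-2) + 1p ⟹ p = 1/8.
The row player indifferent between R1 and R2: q·0 + (1−q)·(-3) = q·6 + (1−q)·(-5) ⟹ (-3) + 3q = (-5) + 11q ⟹ q = 1/4.

p = 1/8, q = 1/4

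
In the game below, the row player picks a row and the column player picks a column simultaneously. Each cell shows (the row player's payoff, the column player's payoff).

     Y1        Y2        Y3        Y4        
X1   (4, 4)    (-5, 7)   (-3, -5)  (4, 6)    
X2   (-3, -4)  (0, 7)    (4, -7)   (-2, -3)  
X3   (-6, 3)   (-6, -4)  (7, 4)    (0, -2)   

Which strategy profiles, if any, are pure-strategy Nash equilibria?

Find each player's best response to every opponent strategy; NE are the intersections.
The row player's best responses — vs Y1: X1 (payoff 4); vs Y2: X2 (payoff 0); vs Y3: X3 (payoff 7); vs Y4: X1 (payoff 4).
The column player's best responses — vs X1: Y2 (payoff 7); vs X2: Y2 (payoff 7); vs X3: Y3 (payoff 4).
Mutual best responses occur at (X2, Y2) and (X3, Y3); at each, neither player gains by switching.

(X2, Y2) and (X3, Y3)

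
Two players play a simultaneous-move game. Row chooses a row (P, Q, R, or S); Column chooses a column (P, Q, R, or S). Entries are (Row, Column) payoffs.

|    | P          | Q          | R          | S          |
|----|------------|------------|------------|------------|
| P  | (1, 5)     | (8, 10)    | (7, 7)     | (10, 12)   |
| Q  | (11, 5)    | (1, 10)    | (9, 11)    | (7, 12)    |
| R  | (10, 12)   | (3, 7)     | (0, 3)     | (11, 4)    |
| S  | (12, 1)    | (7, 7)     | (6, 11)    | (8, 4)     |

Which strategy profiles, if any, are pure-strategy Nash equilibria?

A profile is a Nash equilibrium when each player is best-responding to the other.
Row's best responses — vs P: S (payoff 12); vs Q: P (payoff 8); vs R: Q (payoff 9); vs S: R (payoff 11).
Column's best responses — vs P: S (payoff 12); vs Q: S (payoff 12); vs R: P (payoff 12); vs S: R (payoff 11).
No cell has both players best-responding. For instance, Row's best reply to Q is P, but against P Column prefers S over Q.

No pure-strategy Nash equilibrium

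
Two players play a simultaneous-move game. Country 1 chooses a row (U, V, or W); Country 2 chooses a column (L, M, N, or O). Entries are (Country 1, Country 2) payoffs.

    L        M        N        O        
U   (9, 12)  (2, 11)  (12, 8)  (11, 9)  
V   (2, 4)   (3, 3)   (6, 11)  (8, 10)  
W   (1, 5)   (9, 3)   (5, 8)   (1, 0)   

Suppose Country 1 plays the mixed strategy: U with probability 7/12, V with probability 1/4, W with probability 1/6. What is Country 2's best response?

L

Country 2's best reply maximizes expected payoff against the mix.
L: (7/12)·12 + (1/4)·4 + (1/6)·5 = 53/6
M: (7/12)·11 + (1/4)·3 + (1/6)·3 = 23/3
N: (7/12)·8 + (1/4)·11 + (1/6)·8 = 35/4
O: (7/12)·9 + (1/4)·10 + (1/6)·0 = 31/4
Highest expected payoff is 53/6, from L.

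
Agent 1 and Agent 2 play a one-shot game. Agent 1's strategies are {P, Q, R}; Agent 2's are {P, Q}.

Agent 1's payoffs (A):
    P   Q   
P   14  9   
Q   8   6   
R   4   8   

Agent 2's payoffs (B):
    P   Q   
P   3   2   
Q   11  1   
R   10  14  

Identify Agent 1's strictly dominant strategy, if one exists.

P

Check whether one of Agent 1's strategies beats all alternatives regardless of what the opponent does.
P strictly dominates: vs P: 14 > each of {8, 4}; vs Q: 9 > each of {6, 8}.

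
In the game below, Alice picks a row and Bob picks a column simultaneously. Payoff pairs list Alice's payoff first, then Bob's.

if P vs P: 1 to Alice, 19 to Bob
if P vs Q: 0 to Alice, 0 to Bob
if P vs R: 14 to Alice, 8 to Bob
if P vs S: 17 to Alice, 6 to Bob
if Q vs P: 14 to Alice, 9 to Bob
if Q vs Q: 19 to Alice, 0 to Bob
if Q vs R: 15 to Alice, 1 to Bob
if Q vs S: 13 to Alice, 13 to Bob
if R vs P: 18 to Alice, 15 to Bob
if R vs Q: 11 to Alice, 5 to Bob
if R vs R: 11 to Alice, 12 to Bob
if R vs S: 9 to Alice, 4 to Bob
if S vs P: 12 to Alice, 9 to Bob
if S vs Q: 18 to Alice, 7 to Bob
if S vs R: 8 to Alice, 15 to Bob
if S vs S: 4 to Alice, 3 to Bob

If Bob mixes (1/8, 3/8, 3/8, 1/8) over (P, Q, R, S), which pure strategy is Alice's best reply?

Q

Alice's best reply maximizes expected payoff against the mix.
P: (1/8)·1 + (3/8)·0 + (3/8)·14 + (1/8)·17 = 15/2
Q: (1/8)·14 + (3/8)·19 + (3/8)·15 + (1/8)·13 = 129/8
R: (1/8)·18 + (3/8)·11 + (3/8)·11 + (1/8)·9 = 93/8
S: (1/8)·12 + (3/8)·18 + (3/8)·8 + (1/8)·4 = 47/4
Highest expected payoff is 129/8, from Q.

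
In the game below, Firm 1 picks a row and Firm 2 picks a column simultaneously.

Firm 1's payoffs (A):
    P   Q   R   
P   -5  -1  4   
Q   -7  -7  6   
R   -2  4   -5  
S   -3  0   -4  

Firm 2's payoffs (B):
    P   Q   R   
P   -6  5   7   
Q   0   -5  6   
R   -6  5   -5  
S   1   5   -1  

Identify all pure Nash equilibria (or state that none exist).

(Q, R) and (R, Q)

A profile is a Nash equilibrium when each player is best-responding to the other.
Firm 1's best responses — vs P: R (payoff -2); vs Q: R (payoff 4); vs R: Q (payoff 6).
Firm 2's best responses — vs P: R (payoff 7); vs Q: R (payoff 6); vs R: Q (payoff 5); vs S: Q (payoff 5).
Mutual best responses occur at (Q, R) and (R, Q); at each, neither player gains by switching.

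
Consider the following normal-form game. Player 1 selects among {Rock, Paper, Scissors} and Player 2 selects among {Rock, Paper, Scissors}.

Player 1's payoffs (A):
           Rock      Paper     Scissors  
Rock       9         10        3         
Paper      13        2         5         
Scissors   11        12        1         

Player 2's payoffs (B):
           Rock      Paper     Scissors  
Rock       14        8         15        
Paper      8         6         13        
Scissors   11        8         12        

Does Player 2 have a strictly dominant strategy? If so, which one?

Scissors

A strategy is strictly dominant if it gives Player 2 a strictly higher payoff than every other strategy, against every choice by the opponent.
Scissors strictly dominates: vs Rock: 15 > each of {14, 8}; vs Paper: 13 > each of {8, 6}; vs Scissors: 12 > each of {11, 8}.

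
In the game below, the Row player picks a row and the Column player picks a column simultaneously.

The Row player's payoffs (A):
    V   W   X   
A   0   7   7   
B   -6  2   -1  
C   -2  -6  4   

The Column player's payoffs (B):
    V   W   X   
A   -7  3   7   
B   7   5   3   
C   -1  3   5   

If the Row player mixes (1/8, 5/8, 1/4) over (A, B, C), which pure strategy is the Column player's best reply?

W

Compute the Column player's expected payoff from each pure strategy against the given mix.
V: (1/8)·(-7) + (5/8)·7 + (1/4)·(-1) = 13/4
W: (1/8)·3 + (5/8)·5 + (1/4)·3 = 17/4
X: (1/8)·7 + (5/8)·3 + (1/4)·5 = 4
Highest expected payoff is 17/4, from W.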